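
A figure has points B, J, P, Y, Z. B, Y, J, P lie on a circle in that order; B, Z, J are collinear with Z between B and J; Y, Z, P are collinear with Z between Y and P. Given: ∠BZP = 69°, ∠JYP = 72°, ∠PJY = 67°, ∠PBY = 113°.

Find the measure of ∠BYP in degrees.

1. ∠JZY = 69°  [vertical angles at Z]
2. ∠JPY = 41°  [△YJP]
3. ∠BZY = 111°  [linear pair at Z on BJ]
4. ∠JBY = 41°  [same arc YJ]
5. ∠BYP = 28°  [△BZY]

∠BYP = 28°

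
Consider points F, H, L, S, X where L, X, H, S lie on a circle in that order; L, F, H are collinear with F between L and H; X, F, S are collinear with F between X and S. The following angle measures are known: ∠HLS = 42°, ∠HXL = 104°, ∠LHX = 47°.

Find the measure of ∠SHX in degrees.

1. ∠HXS = 42°  [same arc HS]
2. ∠HLX = 29°  [△LXH]
3. ∠HSX = 29°  [same arc XH]
4. ∠SHX = 109°  [△XHS]

∠SHX = 109°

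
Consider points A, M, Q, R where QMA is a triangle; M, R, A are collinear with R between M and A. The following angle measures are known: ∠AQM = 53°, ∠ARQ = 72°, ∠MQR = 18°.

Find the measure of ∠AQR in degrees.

∠AQR = 35°

1. ∠MRQ = 108°  [linear pair at R on MA]
2. ∠QMR = 54°  [△QMR]
3. ∠AMQ = 54°  [R on ray MA]
4. ∠MAQ = 73°  [△QMA]
5. ∠QAR = 73°  [R on ray AM]
6. ∠AQR = 35°  [△QRA]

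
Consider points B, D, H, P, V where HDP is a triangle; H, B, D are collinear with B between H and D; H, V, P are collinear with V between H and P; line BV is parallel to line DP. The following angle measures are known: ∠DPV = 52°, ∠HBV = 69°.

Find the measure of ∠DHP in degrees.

1. ∠DPH = 52°  [V on ray PH]
2. ∠HDP = 69°  [BV∥DP, corresponding at B]
3. ∠DHP = 59°  [△HDP]

∠DHP = 59°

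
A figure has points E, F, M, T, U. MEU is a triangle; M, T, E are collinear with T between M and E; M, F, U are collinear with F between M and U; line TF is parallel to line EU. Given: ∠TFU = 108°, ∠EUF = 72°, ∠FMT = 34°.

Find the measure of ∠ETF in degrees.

∠ETF = 106°

1. ∠MFT = 72°  [linear pair at F on MU]
2. ∠FTM = 74°  [△MTF]
3. ∠ETF = 106°  [linear pair at T on ME]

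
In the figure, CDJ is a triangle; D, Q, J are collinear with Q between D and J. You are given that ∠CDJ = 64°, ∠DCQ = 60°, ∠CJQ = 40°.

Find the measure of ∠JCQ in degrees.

∠JCQ = 16°

1. ∠CDQ = 64°  [Q on ray DJ]
2. ∠CQD = 56°  [△CDQ]
3. ∠CQJ = 124°  [linear pair at Q on DJ]
4. ∠JCQ = 16°  [△CQJ]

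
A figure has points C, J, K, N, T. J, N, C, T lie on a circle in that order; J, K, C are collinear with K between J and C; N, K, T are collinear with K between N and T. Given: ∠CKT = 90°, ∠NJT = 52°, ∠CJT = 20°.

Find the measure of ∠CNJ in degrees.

1. ∠JKN = 90°  [vertical angles at K]
2. ∠NCT = 128°  [cyclic JNCT, opposite ∠J+∠C]
3. ∠CNT = 20°  [same arc CT]
4. ∠CKN = 90°  [linear pair at K on JC]
5. ∠CTN = 32°  [△NCT]
6. ∠JCN = 70°  [△NKC]
7. ∠CJN = 32°  [same arc NC]
8. ∠CNJ = 78°  [△JNC]

∠CNJ = 78°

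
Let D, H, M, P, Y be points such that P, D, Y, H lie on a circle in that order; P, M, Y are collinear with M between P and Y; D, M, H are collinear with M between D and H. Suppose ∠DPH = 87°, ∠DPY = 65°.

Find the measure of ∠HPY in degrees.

∠HPY = 22°

1. ∠DYH = 93°  [cyclic PDYH, opposite ∠P+∠Y]
2. ∠DHY = 65°  [same arc DY]
3. ∠HDY = 22°  [△DYH]
4. ∠HPY = 22°  [same arc YH]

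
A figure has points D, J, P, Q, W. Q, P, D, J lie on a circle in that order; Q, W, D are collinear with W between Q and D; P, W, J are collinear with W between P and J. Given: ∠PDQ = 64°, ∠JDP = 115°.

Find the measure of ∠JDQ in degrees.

∠JDQ = 51°

1. ∠PJQ = 64°  [same arc QP]
2. ∠JQP = 65°  [cyclic QPDJ, opposite ∠Q+∠D]
3. ∠JPQ = 51°  [△QPJ]
4. ∠JDQ = 51°  [same arc QJ]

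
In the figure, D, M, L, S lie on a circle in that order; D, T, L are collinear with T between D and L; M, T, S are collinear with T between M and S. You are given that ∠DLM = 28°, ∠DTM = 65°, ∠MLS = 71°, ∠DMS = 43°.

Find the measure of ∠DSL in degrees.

∠DSL = 100°

1. ∠LDM = 72°  [△DTM]
2. ∠DML = 80°  [△DML]
3. ∠DSL = 100°  [cyclic DMLS, opposite ∠M+∠S]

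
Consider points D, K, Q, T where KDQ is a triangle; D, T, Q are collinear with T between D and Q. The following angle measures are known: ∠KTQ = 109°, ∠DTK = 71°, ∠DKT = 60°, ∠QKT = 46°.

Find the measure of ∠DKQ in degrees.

∠DKQ = 106°

1. ∠KQT = 25°  [△KTQ]
2. ∠KDT = 49°  [△KDT]
3. ∠DQK = 25°  [T on ray QD]
4. ∠KDQ = 49°  [T on ray DQ]
5. ∠DKQ = 106°  [△KDQ]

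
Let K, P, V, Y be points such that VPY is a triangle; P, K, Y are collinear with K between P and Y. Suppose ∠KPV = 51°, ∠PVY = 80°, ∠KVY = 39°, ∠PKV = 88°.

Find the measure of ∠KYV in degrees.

1. ∠VPY = 51°  [K on ray PY]
2. ∠PYV = 49°  [△VPY]
3. ∠KYV = 49°  [K on ray YP]

∠KYV = 49°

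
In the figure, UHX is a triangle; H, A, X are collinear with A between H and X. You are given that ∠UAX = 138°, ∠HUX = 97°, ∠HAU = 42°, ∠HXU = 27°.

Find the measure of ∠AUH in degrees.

∠AUH = 82°

1. ∠UHX = 56°  [△UHX]
2. ∠AHU = 56°  [A on ray HX]
3. ∠AUH = 82°  [△UHA]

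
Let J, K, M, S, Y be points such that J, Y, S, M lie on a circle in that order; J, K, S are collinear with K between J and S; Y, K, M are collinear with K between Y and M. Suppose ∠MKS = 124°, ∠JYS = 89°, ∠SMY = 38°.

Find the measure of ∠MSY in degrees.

1. ∠JKY = 124°  [vertical angles at K]
2. ∠SJY = 38°  [same arc YS]
3. ∠SKY = 56°  [linear pair at K on JS]
4. ∠JSY = 53°  [△JYS]
5. ∠MYS = 71°  [△YKS]
6. ∠MSY = 71°  [△YSM]

∠MSY = 71°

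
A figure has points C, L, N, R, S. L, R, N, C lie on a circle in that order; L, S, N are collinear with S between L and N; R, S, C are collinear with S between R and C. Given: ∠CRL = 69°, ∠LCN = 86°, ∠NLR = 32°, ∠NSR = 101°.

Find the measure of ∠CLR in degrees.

∠CLR = 57°

1. ∠CNL = 69°  [same arc LC]
2. ∠CLN = 25°  [△LNC]
3. ∠CSL = 101°  [vertical angles at S]
4. ∠LCR = 54°  [△LSC]
5. ∠CLR = 57°  [△LRC]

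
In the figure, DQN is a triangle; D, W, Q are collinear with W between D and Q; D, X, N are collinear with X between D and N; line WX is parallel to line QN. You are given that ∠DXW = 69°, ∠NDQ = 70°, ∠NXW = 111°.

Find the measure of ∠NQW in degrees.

1. ∠DNQ = 69°  [WX∥QN, corresponding at X]
2. ∠DQN = 41°  [△DQN]
3. ∠NQW = 41°  [W on ray QD]

∠NQW = 41°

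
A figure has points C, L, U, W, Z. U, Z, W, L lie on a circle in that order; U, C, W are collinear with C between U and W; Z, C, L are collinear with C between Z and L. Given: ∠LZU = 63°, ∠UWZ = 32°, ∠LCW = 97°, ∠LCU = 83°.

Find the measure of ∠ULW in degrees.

∠ULW = 52°

1. ∠LWU = 63°  [same arc UL]
2. ∠ULZ = 32°  [same arc UZ]
3. ∠LUW = 65°  [△UCL]
4. ∠ULW = 52°  [△UWL]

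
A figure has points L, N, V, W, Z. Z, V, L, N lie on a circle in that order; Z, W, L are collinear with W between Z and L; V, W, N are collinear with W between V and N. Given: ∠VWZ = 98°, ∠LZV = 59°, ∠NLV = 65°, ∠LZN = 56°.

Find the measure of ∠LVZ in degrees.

∠LVZ = 79°

1. ∠LWV = 82°  [linear pair at W on ZL]
2. ∠LNV = 59°  [same arc VL]
3. ∠LVN = 56°  [△VLN]
4. ∠VLZ = 42°  [△VWL]
5. ∠LVZ = 79°  [△ZVL]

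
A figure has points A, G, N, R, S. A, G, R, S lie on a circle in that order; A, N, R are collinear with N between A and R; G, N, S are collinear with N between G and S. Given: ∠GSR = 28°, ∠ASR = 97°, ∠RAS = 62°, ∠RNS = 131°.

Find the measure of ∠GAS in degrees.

∠GAS = 90°

1. ∠GAR = 28°  [same arc GR]
2. ∠ANG = 131°  [vertical angles at N]
3. ∠ANS = 49°  [linear pair at N on AR]
4. ∠AGS = 21°  [△ANG]
5. ∠ASG = 69°  [△ANS]
6. ∠GAS = 90°  [△AGS]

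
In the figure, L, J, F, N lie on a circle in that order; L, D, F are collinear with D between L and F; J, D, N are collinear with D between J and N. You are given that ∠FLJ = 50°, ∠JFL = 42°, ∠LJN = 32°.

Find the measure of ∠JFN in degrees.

∠JFN = 74°

1. ∠JNL = 42°  [same arc LJ]
2. ∠JLN = 106°  [△LJN]
3. ∠JFN = 74°  [cyclic LJFN, opposite ∠L+∠F]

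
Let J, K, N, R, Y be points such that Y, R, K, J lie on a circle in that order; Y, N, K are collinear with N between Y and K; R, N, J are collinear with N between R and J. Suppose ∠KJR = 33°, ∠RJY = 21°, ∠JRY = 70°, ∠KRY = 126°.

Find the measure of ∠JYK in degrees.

1. ∠JKY = 70°  [same arc YJ]
2. ∠KJY = 54°  [cyclic YRKJ, opposite ∠R+∠J]
3. ∠JYK = 56°  [△YKJ]

∠JYK = 56°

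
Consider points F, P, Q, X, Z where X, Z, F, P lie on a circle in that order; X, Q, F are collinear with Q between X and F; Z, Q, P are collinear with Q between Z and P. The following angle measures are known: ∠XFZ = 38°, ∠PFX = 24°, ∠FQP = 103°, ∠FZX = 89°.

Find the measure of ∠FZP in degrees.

1. ∠XPZ = 38°  [same arc XZ]
2. ∠PQX = 77°  [linear pair at Q on XF]
3. ∠FXP = 65°  [△XQP]
4. ∠FZP = 65°  [same arc FP]

∠FZP = 65°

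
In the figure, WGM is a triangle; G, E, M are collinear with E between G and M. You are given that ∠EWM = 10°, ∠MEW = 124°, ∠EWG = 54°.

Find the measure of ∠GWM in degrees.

1. ∠EMW = 46°  [△WEM]
2. ∠GEW = 56°  [linear pair at E on GM]
3. ∠EGW = 70°  [△WGE]
4. ∠GMW = 46°  [E on ray MG]
5. ∠MGW = 70°  [E on ray GM]
6. ∠GWM = 64°  [△WGM]

∠GWM = 64°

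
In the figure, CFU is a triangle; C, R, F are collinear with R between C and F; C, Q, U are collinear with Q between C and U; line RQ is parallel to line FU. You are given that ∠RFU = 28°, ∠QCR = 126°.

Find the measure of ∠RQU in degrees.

1. ∠CFU = 28°  [R on ray FC]
2. ∠FCU = 126°  [R on CF, Q on CU]
3. ∠CUF = 26°  [△CFU]
4. ∠CQR = 26°  [RQ∥FU, corresponding at Q]
5. ∠RQU = 154°  [linear pair at Q on CU]

∠RQU = 154°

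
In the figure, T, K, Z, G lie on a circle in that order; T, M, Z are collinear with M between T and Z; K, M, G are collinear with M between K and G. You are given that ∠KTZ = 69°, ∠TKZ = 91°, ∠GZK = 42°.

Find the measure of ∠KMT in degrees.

∠KMT = 89°

1. ∠KGZ = 69°  [same arc KZ]
2. ∠KZT = 20°  [△TKZ]
3. ∠GKZ = 69°  [△KZG]
4. ∠KMZ = 91°  [△KMZ]
5. ∠KMT = 89°  [linear pair at M on TZ]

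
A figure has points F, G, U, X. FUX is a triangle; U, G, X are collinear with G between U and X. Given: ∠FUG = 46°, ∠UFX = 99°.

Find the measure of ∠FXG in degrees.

1. ∠FUX = 46°  [G on ray UX]
2. ∠FXU = 35°  [△FUX]
3. ∠FXG = 35°  [G on ray XU]

∠FXG = 35°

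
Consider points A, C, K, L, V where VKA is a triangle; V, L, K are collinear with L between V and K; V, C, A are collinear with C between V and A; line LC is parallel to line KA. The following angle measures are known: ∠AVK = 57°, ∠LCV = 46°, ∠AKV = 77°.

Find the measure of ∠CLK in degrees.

∠CLK = 103°

1. ∠CVL = 57°  [L on VK, C on VA]
2. ∠CLV = 77°  [△VLC]
3. ∠CLK = 103°  [linear pair at L on VK]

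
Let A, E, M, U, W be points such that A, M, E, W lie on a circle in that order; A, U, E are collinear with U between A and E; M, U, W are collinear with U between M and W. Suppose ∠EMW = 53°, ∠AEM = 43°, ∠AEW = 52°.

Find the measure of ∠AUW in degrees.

∠AUW = 84°

1. ∠EAW = 53°  [same arc EW]
2. ∠AWM = 43°  [same arc AM]
3. ∠AUW = 84°  [△AUW]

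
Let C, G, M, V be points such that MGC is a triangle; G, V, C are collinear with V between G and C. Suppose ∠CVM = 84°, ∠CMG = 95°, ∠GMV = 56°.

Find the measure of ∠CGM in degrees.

1. ∠GVM = 96°  [linear pair at V on GC]
2. ∠MGV = 28°  [△MGV]
3. ∠CGM = 28°  [V on ray GC]

∠CGM = 28°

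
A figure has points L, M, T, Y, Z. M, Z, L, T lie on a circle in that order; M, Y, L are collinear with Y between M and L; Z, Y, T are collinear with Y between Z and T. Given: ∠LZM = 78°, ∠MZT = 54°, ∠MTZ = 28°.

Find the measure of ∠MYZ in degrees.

∠MYZ = 52°

1. ∠MLZ = 28°  [same arc MZ]
2. ∠LMZ = 74°  [△MZL]
3. ∠MYZ = 52°  [△MYZ]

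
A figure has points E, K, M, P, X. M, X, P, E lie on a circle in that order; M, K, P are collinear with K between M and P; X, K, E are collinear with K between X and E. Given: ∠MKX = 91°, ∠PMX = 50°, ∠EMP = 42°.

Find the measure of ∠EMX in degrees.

1. ∠PEX = 50°  [same arc XP]
2. ∠EXP = 42°  [same arc PE]
3. ∠EPX = 88°  [△XPE]
4. ∠EMX = 92°  [cyclic MXPE, opposite ∠M+∠P]

∠EMX = 92°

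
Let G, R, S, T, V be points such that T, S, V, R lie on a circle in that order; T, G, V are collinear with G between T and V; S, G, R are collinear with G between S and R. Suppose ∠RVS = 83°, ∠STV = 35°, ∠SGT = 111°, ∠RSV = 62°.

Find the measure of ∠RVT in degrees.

∠RVT = 34°

1. ∠SRV = 35°  [△SVR]
2. ∠RGV = 111°  [vertical angles at G]
3. ∠RVT = 34°  [△VGR]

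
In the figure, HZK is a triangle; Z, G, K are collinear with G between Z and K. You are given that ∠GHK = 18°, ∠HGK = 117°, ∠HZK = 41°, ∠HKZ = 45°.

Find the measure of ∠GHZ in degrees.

1. ∠HGZ = 63°  [linear pair at G on ZK]
2. ∠GZH = 41°  [G on ray ZK]
3. ∠GHZ = 76°  [△HZG]

∠GHZ = 76°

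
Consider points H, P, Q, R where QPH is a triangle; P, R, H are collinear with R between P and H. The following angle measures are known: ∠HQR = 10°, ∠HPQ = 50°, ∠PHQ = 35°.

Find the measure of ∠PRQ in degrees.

1. ∠QHR = 35°  [R on ray HP]
2. ∠HRQ = 135°  [△QRH]
3. ∠PRQ = 45°  [linear pair at R on PH]

∠PRQ = 45°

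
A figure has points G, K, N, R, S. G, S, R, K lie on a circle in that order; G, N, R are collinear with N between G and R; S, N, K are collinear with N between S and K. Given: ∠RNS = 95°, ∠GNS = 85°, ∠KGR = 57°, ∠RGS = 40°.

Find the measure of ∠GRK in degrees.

1. ∠KNR = 85°  [vertical angles at N]
2. ∠RKS = 40°  [same arc SR]
3. ∠GRK = 55°  [△RNK]

∠GRK = 55°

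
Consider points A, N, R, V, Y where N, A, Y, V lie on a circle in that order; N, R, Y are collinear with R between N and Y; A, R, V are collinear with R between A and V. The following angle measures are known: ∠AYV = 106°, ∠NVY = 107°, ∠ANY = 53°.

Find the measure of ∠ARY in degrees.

∠ARY = 105°

1. ∠NAY = 73°  [cyclic NAYV, opposite ∠A+∠V]
2. ∠AVY = 53°  [same arc AY]
3. ∠AYN = 54°  [△NAY]
4. ∠VAY = 21°  [△AYV]
5. ∠ARY = 105°  [△ARY]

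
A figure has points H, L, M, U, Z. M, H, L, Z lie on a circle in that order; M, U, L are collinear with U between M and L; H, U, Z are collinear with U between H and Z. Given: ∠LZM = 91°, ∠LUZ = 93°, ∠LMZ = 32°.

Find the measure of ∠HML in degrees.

∠HML = 30°

1. ∠MLZ = 57°  [△MLZ]
2. ∠HUM = 93°  [vertical angles at U]
3. ∠MHZ = 57°  [same arc MZ]
4. ∠HML = 30°  [△MUH]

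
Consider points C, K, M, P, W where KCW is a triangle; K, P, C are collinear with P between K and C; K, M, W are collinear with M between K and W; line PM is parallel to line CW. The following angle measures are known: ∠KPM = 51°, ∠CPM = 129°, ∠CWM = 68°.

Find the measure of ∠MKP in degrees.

∠MKP = 61°

1. ∠KCW = 51°  [PM∥CW, corresponding at P]
2. ∠CWK = 68°  [M on ray WK]
3. ∠CKW = 61°  [△KCW]
4. ∠MKP = 61°  [P on KC, M on KW]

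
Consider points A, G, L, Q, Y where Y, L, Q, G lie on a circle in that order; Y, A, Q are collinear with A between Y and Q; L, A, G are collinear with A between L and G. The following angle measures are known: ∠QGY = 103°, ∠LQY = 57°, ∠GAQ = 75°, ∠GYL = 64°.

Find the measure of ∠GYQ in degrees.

1. ∠LGY = 57°  [same arc YL]
2. ∠GAY = 105°  [linear pair at A on YQ]
3. ∠GYQ = 18°  [△YAG]

∠GYQ = 18°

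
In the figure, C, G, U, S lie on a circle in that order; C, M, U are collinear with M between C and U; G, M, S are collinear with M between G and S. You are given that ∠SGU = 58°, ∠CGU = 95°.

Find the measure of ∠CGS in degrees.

1. ∠SCU = 58°  [same arc US]
2. ∠CSU = 85°  [cyclic CGUS, opposite ∠G+∠S]
3. ∠CUS = 37°  [△CUS]
4. ∠CGS = 37°  [same arc CS]

∠CGS = 37°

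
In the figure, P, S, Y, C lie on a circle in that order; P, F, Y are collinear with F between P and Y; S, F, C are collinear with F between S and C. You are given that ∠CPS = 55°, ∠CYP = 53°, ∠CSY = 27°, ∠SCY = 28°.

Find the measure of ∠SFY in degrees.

1. ∠CSP = 53°  [same arc PC]
2. ∠SPY = 28°  [same arc SY]
3. ∠PFS = 99°  [△PFS]
4. ∠SFY = 81°  [linear pair at F on PY]

∠SFY = 81°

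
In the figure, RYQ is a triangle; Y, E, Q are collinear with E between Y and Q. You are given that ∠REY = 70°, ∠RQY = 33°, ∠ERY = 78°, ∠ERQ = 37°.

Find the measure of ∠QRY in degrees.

1. ∠EYR = 32°  [△RYE]
2. ∠QYR = 32°  [E on ray YQ]
3. ∠QRY = 115°  [△RYQ]

∠QRY = 115°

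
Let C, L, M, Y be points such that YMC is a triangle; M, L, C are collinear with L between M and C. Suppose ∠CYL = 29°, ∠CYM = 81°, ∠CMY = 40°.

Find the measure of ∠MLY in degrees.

1. ∠MCY = 59°  [△YMC]
2. ∠LCY = 59°  [L on ray CM]
3. ∠CLY = 92°  [△YLC]
4. ∠MLY = 88°  [linear pair at L on MC]

∠MLY = 88°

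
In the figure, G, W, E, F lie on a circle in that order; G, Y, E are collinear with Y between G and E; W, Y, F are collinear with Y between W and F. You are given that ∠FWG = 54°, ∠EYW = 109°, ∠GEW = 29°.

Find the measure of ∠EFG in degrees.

1. ∠FEG = 54°  [same arc GF]
2. ∠FYG = 109°  [vertical angles at Y]
3. ∠GFW = 29°  [same arc GW]
4. ∠EGF = 42°  [△GYF]
5. ∠EFG = 84°  [△GEF]

∠EFG = 84°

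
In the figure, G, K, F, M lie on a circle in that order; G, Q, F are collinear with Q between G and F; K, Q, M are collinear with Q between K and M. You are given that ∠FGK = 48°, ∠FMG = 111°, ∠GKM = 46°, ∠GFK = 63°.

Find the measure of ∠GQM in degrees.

1. ∠GFM = 46°  [same arc GM]
2. ∠GMK = 63°  [same arc GK]
3. ∠FGM = 23°  [△GFM]
4. ∠GQM = 94°  [△GQM]

∠GQM = 94°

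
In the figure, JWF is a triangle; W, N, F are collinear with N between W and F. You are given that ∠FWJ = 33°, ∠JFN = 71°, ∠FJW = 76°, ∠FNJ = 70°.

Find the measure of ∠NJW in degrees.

1. ∠JWN = 33°  [N on ray WF]
2. ∠JNW = 110°  [linear pair at N on WF]
3. ∠NJW = 37°  [△JWN]

∠NJW = 37°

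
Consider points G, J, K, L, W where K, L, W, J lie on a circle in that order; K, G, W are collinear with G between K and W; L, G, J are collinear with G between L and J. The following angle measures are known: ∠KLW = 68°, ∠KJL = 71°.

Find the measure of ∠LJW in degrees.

∠LJW = 41°

1. ∠KWL = 71°  [same arc KL]
2. ∠LKW = 41°  [△KLW]
3. ∠LJW = 41°  [same arc LW]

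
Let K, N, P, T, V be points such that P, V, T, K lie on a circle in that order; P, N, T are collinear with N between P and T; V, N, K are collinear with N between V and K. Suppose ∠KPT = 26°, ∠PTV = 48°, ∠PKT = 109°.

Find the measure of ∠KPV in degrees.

1. ∠KTP = 45°  [△PTK]
2. ∠PKV = 48°  [same arc PV]
3. ∠KVP = 45°  [same arc PK]
4. ∠KPV = 87°  [△PVK]

∠KPV = 87°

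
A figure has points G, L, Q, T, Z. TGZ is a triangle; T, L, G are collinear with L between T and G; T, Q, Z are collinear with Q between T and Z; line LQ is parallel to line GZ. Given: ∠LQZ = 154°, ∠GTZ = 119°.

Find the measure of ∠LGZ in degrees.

1. ∠LQT = 26°  [linear pair at Q on TZ]
2. ∠LTQ = 119°  [L on TG, Q on TZ]
3. ∠QLT = 35°  [△TLQ]
4. ∠GLQ = 145°  [linear pair at L on TG]
5. ∠LGZ = 35°  [LQ∥GZ, co-interior at G–L]

∠LGZ = 35°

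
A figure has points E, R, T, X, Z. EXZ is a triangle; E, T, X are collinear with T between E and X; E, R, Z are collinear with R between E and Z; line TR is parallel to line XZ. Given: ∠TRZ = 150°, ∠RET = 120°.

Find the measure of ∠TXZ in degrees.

1. ∠ERT = 30°  [linear pair at R on EZ]
2. ∠ETR = 30°  [△ETR]
3. ∠RTX = 150°  [linear pair at T on EX]
4. ∠TXZ = 30°  [TR∥XZ, co-interior at X–T]

∠TXZ = 30°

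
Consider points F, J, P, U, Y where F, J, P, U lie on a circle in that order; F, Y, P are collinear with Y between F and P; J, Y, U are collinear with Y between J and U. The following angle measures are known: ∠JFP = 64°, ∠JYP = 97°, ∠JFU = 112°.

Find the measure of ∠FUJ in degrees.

1. ∠FYJ = 83°  [linear pair at Y on FP]
2. ∠FJU = 33°  [△FYJ]
3. ∠FUJ = 35°  [△FJU]

∠FUJ = 35°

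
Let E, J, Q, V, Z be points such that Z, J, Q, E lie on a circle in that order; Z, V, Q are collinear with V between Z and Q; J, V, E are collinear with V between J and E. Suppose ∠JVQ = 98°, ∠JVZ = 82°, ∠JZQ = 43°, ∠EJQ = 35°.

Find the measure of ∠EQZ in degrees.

1. ∠EVQ = 82°  [vertical angles at V]
2. ∠JEQ = 43°  [same arc JQ]
3. ∠EQZ = 55°  [△QVE]

∠EQZ = 55°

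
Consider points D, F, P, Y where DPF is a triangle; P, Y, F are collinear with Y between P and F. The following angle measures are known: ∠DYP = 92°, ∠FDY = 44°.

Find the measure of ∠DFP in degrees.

∠DFP = 48°

1. ∠DYF = 88°  [linear pair at Y on PF]
2. ∠DFY = 48°  [△DYF]
3. ∠DFP = 48°  [Y on ray FP]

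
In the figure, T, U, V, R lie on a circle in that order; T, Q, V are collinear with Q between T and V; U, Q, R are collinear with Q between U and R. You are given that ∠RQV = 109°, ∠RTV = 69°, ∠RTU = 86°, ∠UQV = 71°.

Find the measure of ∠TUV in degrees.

1. ∠TQU = 109°  [vertical angles at Q]
2. ∠RQT = 71°  [linear pair at Q on TV]
3. ∠RUV = 69°  [same arc VR]
4. ∠TRU = 40°  [△TQR]
5. ∠RUT = 54°  [△TUR]
6. ∠TVU = 40°  [△UQV]
7. ∠UTV = 17°  [△TQU]
8. ∠TUV = 123°  [△TUV]

∠TUV = 123°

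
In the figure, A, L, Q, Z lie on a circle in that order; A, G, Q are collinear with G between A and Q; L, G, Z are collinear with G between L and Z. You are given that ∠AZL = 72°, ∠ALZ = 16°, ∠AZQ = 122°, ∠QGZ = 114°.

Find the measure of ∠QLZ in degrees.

∠QLZ = 42°

1. ∠AQZ = 16°  [same arc AZ]
2. ∠QAZ = 42°  [△AQZ]
3. ∠QLZ = 42°  [same arc QZ]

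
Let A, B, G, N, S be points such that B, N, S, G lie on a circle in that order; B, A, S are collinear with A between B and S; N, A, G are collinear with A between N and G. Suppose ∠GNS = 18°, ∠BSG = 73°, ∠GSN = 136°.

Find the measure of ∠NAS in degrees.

∠NAS = 99°

1. ∠NGS = 26°  [△NSG]
2. ∠BNG = 73°  [same arc BG]
3. ∠NBS = 26°  [same arc NS]
4. ∠BAN = 81°  [△BAN]
5. ∠NAS = 99°  [linear pair at A on BS]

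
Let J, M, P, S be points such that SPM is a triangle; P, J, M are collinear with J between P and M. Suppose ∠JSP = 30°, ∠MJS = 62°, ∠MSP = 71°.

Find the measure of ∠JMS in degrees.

1. ∠PJS = 118°  [linear pair at J on PM]
2. ∠JPS = 32°  [△SPJ]
3. ∠MPS = 32°  [J on ray PM]
4. ∠PMS = 77°  [△SPM]
5. ∠JMS = 77°  [J on ray MP]

∠JMS = 77°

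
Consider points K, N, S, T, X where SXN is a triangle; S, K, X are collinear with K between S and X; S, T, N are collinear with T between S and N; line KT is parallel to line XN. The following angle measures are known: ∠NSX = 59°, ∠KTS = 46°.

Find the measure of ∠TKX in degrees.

∠TKX = 105°

1. ∠KST = 59°  [K on SX, T on SN]
2. ∠SKT = 75°  [△SKT]
3. ∠TKX = 105°  [linear pair at K on SX]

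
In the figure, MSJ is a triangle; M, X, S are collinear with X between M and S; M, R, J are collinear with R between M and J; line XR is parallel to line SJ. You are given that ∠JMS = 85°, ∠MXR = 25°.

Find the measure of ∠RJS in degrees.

1. ∠RMX = 85°  [X on MS, R on MJ]
2. ∠MRX = 70°  [△MXR]
3. ∠JRX = 110°  [linear pair at R on MJ]
4. ∠RJS = 70°  [XR∥SJ, co-interior at J–R]

∠RJS = 70°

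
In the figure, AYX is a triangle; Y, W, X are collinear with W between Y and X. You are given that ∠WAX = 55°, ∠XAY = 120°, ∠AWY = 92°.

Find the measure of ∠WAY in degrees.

∠WAY = 65°

1. ∠AWX = 88°  [linear pair at W on YX]
2. ∠AXW = 37°  [△AWX]
3. ∠AXY = 37°  [W on ray XY]
4. ∠AYX = 23°  [△AYX]
5. ∠AYW = 23°  [W on ray YX]
6. ∠WAY = 65°  [△AYW]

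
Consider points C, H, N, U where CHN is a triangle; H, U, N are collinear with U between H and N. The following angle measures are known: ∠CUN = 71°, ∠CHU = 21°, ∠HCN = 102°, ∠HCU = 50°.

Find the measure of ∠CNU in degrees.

∠CNU = 57°

1. ∠CHN = 21°  [U on ray HN]
2. ∠CNH = 57°  [△CHN]
3. ∠CNU = 57°  [U on ray NH]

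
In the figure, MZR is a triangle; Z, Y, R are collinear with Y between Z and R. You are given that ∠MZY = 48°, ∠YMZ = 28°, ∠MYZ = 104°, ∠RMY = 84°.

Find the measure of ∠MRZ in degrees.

∠MRZ = 20°

1. ∠MYR = 76°  [linear pair at Y on ZR]
2. ∠MRY = 20°  [△MYR]
3. ∠MRZ = 20°  [Y on ray RZ]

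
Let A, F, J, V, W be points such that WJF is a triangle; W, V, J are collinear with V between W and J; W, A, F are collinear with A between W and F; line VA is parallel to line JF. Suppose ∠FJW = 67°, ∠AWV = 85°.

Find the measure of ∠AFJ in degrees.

∠AFJ = 28°

1. ∠AVW = 67°  [VA∥JF, corresponding at V]
2. ∠VAW = 28°  [△WVA]
3. ∠FAV = 152°  [linear pair at A on WF]
4. ∠AFJ = 28°  [VA∥JF, co-interior at F–A]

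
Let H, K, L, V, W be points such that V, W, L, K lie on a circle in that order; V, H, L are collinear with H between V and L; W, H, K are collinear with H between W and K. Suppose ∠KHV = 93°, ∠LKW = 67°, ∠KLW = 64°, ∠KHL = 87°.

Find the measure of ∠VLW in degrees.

∠VLW = 38°

1. ∠LHW = 93°  [vertical angles at H]
2. ∠KWL = 49°  [△WLK]
3. ∠VLW = 38°  [△WHL]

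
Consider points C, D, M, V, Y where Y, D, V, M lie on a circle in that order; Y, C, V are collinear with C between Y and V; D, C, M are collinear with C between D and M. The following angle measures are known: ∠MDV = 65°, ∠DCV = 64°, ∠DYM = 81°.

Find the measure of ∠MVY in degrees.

∠MVY = 48°

1. ∠MCY = 64°  [vertical angles at C]
2. ∠DVM = 99°  [cyclic YDVM, opposite ∠Y+∠V]
3. ∠MCV = 116°  [linear pair at C on YV]
4. ∠DMV = 16°  [△DVM]
5. ∠MVY = 48°  [△VCM]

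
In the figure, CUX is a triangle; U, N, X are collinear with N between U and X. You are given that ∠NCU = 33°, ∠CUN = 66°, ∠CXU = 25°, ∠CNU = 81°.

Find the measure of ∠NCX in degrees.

1. ∠CXN = 25°  [N on ray XU]
2. ∠CNX = 99°  [linear pair at N on UX]
3. ∠NCX = 56°  [△CNX]

∠NCX = 56°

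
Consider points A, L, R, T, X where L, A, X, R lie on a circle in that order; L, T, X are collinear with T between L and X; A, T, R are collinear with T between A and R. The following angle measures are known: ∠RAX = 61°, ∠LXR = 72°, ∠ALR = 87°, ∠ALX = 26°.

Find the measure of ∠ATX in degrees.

1. ∠LAR = 72°  [same arc LR]
2. ∠ATL = 82°  [△LTA]
3. ∠ATX = 98°  [linear pair at T on LX]

∠ATX = 98°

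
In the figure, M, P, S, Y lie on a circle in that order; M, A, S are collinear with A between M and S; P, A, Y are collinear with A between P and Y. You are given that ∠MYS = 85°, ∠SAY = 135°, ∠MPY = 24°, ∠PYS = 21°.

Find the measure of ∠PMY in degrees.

1. ∠MPS = 95°  [cyclic MPSY, opposite ∠P+∠Y]
2. ∠MAP = 135°  [vertical angles at A]
3. ∠PMS = 21°  [△MAP]
4. ∠MSP = 64°  [△MPS]
5. ∠MYP = 64°  [same arc MP]
6. ∠PMY = 92°  [△MPY]

∠PMY = 92°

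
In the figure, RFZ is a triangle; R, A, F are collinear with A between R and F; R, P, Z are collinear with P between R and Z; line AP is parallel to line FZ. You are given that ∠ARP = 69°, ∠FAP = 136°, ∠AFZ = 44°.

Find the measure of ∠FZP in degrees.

1. ∠FRZ = 69°  [A on RF, P on RZ]
2. ∠RFZ = 44°  [A on ray FR]
3. ∠FZR = 67°  [△RFZ]
4. ∠FZP = 67°  [P on ray ZR]

∠FZP = 67°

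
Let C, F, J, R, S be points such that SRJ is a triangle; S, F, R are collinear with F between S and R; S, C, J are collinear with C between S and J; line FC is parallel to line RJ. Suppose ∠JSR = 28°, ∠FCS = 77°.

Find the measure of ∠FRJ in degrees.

∠FRJ = 75°

1. ∠CSF = 28°  [F on SR, C on SJ]
2. ∠CFS = 75°  [△SFC]
3. ∠CFR = 105°  [linear pair at F on SR]
4. ∠FRJ = 75°  [FC∥RJ, co-interior at R–F]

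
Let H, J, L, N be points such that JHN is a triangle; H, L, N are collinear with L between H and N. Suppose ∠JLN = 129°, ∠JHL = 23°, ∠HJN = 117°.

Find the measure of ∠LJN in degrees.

1. ∠JHN = 23°  [L on ray HN]
2. ∠HNJ = 40°  [△JHN]
3. ∠JNL = 40°  [L on ray NH]
4. ∠LJN = 11°  [△JLN]

∠LJN = 11°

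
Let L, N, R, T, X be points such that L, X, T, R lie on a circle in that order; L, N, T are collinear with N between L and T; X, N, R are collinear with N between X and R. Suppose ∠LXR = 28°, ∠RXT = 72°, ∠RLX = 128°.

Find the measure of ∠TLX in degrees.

∠TLX = 56°

1. ∠LTR = 28°  [same arc LR]
2. ∠LRX = 24°  [△LXR]
3. ∠RLT = 72°  [same arc TR]
4. ∠LRT = 80°  [△LTR]
5. ∠LTX = 24°  [same arc LX]
6. ∠LXT = 100°  [cyclic LXTR, opposite ∠X+∠R]
7. ∠TLX = 56°  [△LXT]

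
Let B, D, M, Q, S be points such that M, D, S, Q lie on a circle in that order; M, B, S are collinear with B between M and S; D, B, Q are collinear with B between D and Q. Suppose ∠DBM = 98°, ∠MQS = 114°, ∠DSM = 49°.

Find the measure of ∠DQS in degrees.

1. ∠MDS = 66°  [cyclic MDSQ, opposite ∠D+∠Q]
2. ∠DMS = 65°  [△MDS]
3. ∠DQS = 65°  [same arc DS]

∠DQS = 65°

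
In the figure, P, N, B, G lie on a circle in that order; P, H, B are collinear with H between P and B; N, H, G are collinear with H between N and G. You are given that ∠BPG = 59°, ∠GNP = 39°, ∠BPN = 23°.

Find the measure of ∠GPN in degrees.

1. ∠BNG = 59°  [same arc BG]
2. ∠BGN = 23°  [same arc NB]
3. ∠GBN = 98°  [△NBG]
4. ∠GPN = 82°  [cyclic PNBG, opposite ∠P+∠B]

∠GPN = 82°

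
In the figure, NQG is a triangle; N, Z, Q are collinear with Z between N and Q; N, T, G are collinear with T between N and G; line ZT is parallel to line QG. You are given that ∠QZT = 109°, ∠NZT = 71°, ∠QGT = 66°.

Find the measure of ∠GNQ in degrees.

∠GNQ = 43°

1. ∠GQN = 71°  [ZT∥QG, corresponding at Z]
2. ∠NGQ = 66°  [T on ray GN]
3. ∠GNQ = 43°  [△NQG]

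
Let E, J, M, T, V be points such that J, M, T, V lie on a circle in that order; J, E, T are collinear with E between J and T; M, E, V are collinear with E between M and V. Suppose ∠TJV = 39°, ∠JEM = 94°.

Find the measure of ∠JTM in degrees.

∠JTM = 55°

1. ∠TMV = 39°  [same arc TV]
2. ∠MET = 86°  [linear pair at E on JT]
3. ∠JTM = 55°  [△MET]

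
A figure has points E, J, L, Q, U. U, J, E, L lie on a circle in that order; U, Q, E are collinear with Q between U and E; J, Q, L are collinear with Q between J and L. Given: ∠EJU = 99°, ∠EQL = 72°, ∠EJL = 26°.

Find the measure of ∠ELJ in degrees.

1. ∠ELU = 81°  [cyclic UJEL, opposite ∠J+∠L]
2. ∠EUL = 26°  [same arc EL]
3. ∠LEU = 73°  [△UEL]
4. ∠ELJ = 35°  [△EQL]

∠ELJ = 35°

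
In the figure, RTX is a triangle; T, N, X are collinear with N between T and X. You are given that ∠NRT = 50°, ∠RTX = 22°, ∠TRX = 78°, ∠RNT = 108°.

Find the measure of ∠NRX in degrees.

1. ∠RXT = 80°  [△RTX]
2. ∠RNX = 72°  [linear pair at N on TX]
3. ∠NXR = 80°  [N on ray XT]
4. ∠NRX = 28°  [△RNX]

∠NRX = 28°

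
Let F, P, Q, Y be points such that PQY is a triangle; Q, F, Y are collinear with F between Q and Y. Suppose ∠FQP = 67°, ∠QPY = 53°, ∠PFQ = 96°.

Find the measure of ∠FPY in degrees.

1. ∠PQY = 67°  [F on ray QY]
2. ∠PYQ = 60°  [△PQY]
3. ∠PFY = 84°  [linear pair at F on QY]
4. ∠FYP = 60°  [F on ray YQ]
5. ∠FPY = 36°  [△PFY]

∠FPY = 36°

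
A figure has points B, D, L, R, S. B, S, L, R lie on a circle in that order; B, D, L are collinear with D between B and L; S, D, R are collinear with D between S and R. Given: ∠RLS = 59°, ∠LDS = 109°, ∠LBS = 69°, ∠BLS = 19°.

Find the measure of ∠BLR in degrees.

∠BLR = 40°

1. ∠BDR = 109°  [vertical angles at D]
2. ∠LRS = 69°  [same arc SL]
3. ∠LDR = 71°  [linear pair at D on BL]
4. ∠BLR = 40°  [△LDR]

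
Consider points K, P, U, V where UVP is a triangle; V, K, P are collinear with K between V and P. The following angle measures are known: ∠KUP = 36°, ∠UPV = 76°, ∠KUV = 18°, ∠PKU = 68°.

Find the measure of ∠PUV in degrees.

1. ∠UKV = 112°  [linear pair at K on VP]
2. ∠KVU = 50°  [△UVK]
3. ∠PVU = 50°  [K on ray VP]
4. ∠PUV = 54°  [△UVP]

∠PUV = 54°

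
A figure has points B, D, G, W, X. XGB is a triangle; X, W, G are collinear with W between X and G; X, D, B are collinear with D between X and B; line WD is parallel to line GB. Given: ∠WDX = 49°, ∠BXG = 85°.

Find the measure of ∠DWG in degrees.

∠DWG = 134°

1. ∠GBX = 49°  [WD∥GB, corresponding at D]
2. ∠BGX = 46°  [△XGB]
3. ∠DWX = 46°  [WD∥GB, corresponding at W]
4. ∠DWG = 134°  [linear pair at W on XG]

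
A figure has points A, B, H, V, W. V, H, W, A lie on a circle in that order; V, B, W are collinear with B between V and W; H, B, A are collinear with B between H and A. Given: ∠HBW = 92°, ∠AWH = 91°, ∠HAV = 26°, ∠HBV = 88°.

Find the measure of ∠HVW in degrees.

∠HVW = 27°

1. ∠AVH = 89°  [cyclic VHWA, opposite ∠V+∠W]
2. ∠AHV = 65°  [△VHA]
3. ∠HVW = 27°  [△VBH]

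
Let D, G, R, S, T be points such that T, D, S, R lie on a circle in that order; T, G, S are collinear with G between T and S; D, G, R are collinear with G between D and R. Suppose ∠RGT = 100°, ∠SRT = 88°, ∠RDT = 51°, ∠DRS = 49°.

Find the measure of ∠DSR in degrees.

∠DSR = 90°

1. ∠DGS = 100°  [vertical angles at G]
2. ∠SDT = 92°  [cyclic TDSR, opposite ∠D+∠R]
3. ∠DTS = 49°  [same arc DS]
4. ∠DST = 39°  [△TDS]
5. ∠RDS = 41°  [△DGS]
6. ∠DSR = 90°  [△DSR]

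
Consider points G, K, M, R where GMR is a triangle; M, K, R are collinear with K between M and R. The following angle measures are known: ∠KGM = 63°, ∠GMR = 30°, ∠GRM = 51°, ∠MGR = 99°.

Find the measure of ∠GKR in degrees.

1. ∠GMK = 30°  [K on ray MR]
2. ∠GKM = 87°  [△GMK]
3. ∠GKR = 93°  [linear pair at K on MR]

∠GKR = 93°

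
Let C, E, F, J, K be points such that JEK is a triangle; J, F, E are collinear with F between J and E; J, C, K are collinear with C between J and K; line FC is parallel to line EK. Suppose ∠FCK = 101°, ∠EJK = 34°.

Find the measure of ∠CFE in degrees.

1. ∠FCJ = 79°  [linear pair at C on JK]
2. ∠CJF = 34°  [F on JE, C on JK]
3. ∠CFJ = 67°  [△JFC]
4. ∠CFE = 113°  [linear pair at F on JE]

∠CFE = 113°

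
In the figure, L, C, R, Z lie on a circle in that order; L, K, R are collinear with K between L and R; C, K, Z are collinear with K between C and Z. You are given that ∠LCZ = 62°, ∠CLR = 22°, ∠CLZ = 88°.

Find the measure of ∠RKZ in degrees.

∠RKZ = 96°

1. ∠LRZ = 62°  [same arc LZ]
2. ∠CZR = 22°  [same arc CR]
3. ∠RKZ = 96°  [△RKZ]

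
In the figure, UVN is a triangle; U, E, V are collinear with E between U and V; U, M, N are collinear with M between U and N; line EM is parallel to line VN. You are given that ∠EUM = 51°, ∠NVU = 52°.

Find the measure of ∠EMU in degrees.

1. ∠NUV = 51°  [E on UV, M on UN]
2. ∠UNV = 77°  [△UVN]
3. ∠EMU = 77°  [EM∥VN, corresponding at M]

∠EMU = 77°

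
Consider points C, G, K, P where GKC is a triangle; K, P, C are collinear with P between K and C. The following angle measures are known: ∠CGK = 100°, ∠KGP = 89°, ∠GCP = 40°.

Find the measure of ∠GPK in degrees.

1. ∠GCK = 40°  [P on ray CK]
2. ∠CKG = 40°  [△GKC]
3. ∠GKP = 40°  [P on ray KC]
4. ∠GPK = 51°  [△GKP]

∠GPK = 51°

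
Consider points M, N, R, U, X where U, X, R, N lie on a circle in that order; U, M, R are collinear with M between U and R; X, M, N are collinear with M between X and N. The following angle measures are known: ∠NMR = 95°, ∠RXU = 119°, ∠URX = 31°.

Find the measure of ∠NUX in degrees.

1. ∠UMX = 95°  [vertical angles at M]
2. ∠RUX = 30°  [△UXR]
3. ∠UNX = 31°  [same arc UX]
4. ∠NXU = 55°  [△UMX]
5. ∠NUX = 94°  [△UXN]

∠NUX = 94°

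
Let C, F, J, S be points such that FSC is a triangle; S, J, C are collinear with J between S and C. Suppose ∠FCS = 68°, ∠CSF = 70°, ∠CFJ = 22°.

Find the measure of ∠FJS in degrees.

1. ∠FCJ = 68°  [J on ray CS]
2. ∠CJF = 90°  [△FJC]
3. ∠FJS = 90°  [linear pair at J on SC]

∠FJS = 90°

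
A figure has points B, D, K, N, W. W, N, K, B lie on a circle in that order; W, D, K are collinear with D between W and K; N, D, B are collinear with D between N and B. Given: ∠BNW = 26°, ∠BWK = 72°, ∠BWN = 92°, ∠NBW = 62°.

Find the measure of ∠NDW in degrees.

∠NDW = 134°

1. ∠BNK = 72°  [same arc KB]
2. ∠NKW = 62°  [same arc WN]
3. ∠KDN = 46°  [△NDK]
4. ∠NDW = 134°  [linear pair at D on WK]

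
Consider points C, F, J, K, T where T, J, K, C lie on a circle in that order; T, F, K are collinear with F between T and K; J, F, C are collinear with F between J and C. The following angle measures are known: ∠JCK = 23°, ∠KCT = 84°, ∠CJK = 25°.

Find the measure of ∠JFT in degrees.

∠JFT = 86°

1. ∠JTK = 23°  [same arc JK]
2. ∠KJT = 96°  [cyclic TJKC, opposite ∠J+∠C]
3. ∠JKT = 61°  [△TJK]
4. ∠JFK = 94°  [△JFK]
5. ∠JFT = 86°  [linear pair at F on TK]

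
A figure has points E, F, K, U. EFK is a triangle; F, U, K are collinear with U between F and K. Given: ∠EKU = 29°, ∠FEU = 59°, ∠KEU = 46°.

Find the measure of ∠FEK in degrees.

∠FEK = 105°

1. ∠EUK = 105°  [△EUK]
2. ∠EKF = 29°  [U on ray KF]
3. ∠EUF = 75°  [linear pair at U on FK]
4. ∠EFU = 46°  [△EFU]
5. ∠EFK = 46°  [U on ray FK]
6. ∠FEK = 105°  [△EFK]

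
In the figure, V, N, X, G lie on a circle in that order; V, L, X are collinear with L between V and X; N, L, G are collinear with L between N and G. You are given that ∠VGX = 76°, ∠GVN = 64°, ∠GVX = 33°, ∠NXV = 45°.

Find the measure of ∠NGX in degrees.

1. ∠GXN = 116°  [cyclic VNXG, opposite ∠V+∠X]
2. ∠GNX = 33°  [same arc XG]
3. ∠NGX = 31°  [△NXG]

∠NGX = 31°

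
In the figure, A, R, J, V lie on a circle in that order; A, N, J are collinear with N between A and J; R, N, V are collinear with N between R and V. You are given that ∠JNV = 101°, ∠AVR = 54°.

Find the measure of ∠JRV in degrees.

1. ∠ANR = 101°  [vertical angles at N]
2. ∠AJR = 54°  [same arc AR]
3. ∠JNR = 79°  [linear pair at N on AJ]
4. ∠JRV = 47°  [△RNJ]

∠JRV = 47°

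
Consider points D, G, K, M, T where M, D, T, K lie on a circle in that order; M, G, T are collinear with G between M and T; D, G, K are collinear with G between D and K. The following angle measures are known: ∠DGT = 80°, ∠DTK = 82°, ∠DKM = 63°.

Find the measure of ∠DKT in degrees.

1. ∠KGM = 80°  [vertical angles at G]
2. ∠DMK = 98°  [cyclic MDTK, opposite ∠M+∠T]
3. ∠KDM = 19°  [△MDK]
4. ∠KGT = 100°  [linear pair at G on MT]
5. ∠KTM = 19°  [same arc MK]
6. ∠DKT = 61°  [△TGK]

∠DKT = 61°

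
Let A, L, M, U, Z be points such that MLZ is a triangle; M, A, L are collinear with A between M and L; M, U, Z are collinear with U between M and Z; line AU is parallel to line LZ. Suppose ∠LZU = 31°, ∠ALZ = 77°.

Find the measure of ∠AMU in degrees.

1. ∠LZM = 31°  [U on ray ZM]
2. ∠MLZ = 77°  [A on ray LM]
3. ∠LMZ = 72°  [△MLZ]
4. ∠AMU = 72°  [A on ML, U on MZ]

∠AMU = 72°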